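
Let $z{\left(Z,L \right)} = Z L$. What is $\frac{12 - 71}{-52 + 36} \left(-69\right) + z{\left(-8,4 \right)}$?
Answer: $- \frac{4583}{16} \approx -286.44$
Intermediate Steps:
$z{\left(Z,L \right)} = L Z$
$\frac{12 - 71}{-52 + 36} \left(-69\right) + z{\left(-8,4 \right)} = \frac{12 - 71}{-52 + 36} \left(-69\right) + 4 \left(-8\right) = - \frac{59}{-16} \left(-69\right) - 32 = \left(-59\right) \left(- \frac{1}{16}\right) \left(-69\right) - 32 = \frac{59}{16} \left(-69\right) - 32 = - \frac{4071}{16} - 32 = - \frac{4583}{16}$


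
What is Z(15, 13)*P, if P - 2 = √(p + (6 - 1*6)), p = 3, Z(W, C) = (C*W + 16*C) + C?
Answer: 832 + 416*√3 ≈ 1552.5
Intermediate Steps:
Z(W, C) = 17*C + C*W (Z(W, C) = (16*C + C*W) + C = 17*C + C*W)
P = 2 + √3 (P = 2 + √(3 + (6 - 1*6)) = 2 + √(3 + (6 - 6)) = 2 + √(3 + 0) = 2 + √3 ≈ 3.7321)
Z(15, 13)*P = (13*(17 + 15))*(2 + √3) = (13*32)*(2 + √3) = 416*(2 + √3) = 832 + 416*√3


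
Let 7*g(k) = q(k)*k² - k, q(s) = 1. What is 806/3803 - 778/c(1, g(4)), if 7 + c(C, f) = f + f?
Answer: 20731288/95075 ≈ 218.05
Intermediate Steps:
g(k) = -k/7 + k²/7 (g(k) = (1*k² - k)/7 = (k² - k)/7 = -k/7 + k²/7)
c(C, f) = -7 + 2*f (c(C, f) = -7 + (f + f) = -7 + 2*f)
806/3803 - 778/c(1, g(4)) = 806/3803 - 778/(-7 + 2*((⅐)*4*(-1 + 4))) = 806*(1/3803) - 778/(-7 + 2*((⅐)*4*3)) = 806/3803 - 778/(-7 + 2*(12/7)) = 806/3803 - 778/(-7 + 24/7) = 806/3803 - 778/(-25/7) = 806/3803 - 778*(-7/25) = 806/3803 + 5446/25 = 20731288/95075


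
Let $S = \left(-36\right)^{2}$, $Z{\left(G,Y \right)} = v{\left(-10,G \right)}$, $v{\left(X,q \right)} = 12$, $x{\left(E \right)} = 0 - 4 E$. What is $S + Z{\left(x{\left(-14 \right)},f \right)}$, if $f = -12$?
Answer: $1308$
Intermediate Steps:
$x{\left(E \right)} = - 4 E$
$Z{\left(G,Y \right)} = 12$
$S = 1296$
$S + Z{\left(x{\left(-14 \right)},f \right)} = 1296 + 12 = 1308$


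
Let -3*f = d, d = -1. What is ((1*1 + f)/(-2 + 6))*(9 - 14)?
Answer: -5/3 ≈ -1.6667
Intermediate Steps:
f = ⅓ (f = -⅓*(-1) = ⅓ ≈ 0.33333)
((1*1 + f)/(-2 + 6))*(9 - 14) = ((1*1 + ⅓)/(-2 + 6))*(9 - 14) = ((1 + ⅓)/4)*(-5) = ((4/3)*(¼))*(-5) = (⅓)*(-5) = -5/3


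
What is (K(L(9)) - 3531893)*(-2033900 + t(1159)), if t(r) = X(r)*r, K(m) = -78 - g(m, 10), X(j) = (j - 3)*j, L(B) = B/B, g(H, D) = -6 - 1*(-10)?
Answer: -5477383071978600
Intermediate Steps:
g(H, D) = 4 (g(H, D) = -6 + 10 = 4)
L(B) = 1
X(j) = j*(-3 + j) (X(j) = (-3 + j)*j = j*(-3 + j))
K(m) = -82 (K(m) = -78 - 1*4 = -78 - 4 = -82)
t(r) = r**2*(-3 + r) (t(r) = (r*(-3 + r))*r = r**2*(-3 + r))
(K(L(9)) - 3531893)*(-2033900 + t(1159)) = (-82 - 3531893)*(-2033900 + 1159**2*(-3 + 1159)) = -3531975*(-2033900 + 1343281*1156) = -3531975*(-2033900 + 1552832836) = -3531975*1550798936 = -5477383071978600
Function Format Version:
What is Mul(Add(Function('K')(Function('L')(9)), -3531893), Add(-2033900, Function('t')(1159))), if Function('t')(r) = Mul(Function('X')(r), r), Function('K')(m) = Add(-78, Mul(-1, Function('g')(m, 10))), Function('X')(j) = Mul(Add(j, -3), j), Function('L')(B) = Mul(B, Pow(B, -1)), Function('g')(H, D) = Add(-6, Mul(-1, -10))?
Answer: -5477383071978600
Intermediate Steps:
Function('g')(H, D) = 4 (Function('g')(H, D) = Add(-6, 10) = 4)
Function('L')(B) = 1
Function('X')(j) = Mul(j, Add(-3, j)) (Function('X')(j) = Mul(Add(-3, j), j) = Mul(j, Add(-3, j)))
Function('K')(m) = -82 (Function('K')(m) = Add(-78, Mul(-1, 4)) = Add(-78, -4) = -82)
Function('t')(r) = Mul(Pow(r, 2), Add(-3, r)) (Function('t')(r) = Mul(Mul(r, Add(-3, r)), r) = Mul(Pow(r, 2), Add(-3, r)))
Mul(Add(Function('K')(Function('L')(9)), -3531893), Add(-2033900, Function('t')(1159))) = Mul(Add(-82, -3531893), Add(-2033900, Mul(Pow(1159, 2), Add(-3, 1159)))) = Mul(-3531975, Add(-2033900, Mul(1343281, 1156))) = Mul(-3531975, Add(-2033900, 1552832836)) = Mul(-3531975, 1550798936) = -5477383071978600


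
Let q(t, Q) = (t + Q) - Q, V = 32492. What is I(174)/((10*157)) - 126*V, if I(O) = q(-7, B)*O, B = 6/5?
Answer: -3213784329/785 ≈ -4.0940e+6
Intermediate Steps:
B = 6/5 (B = 6*(⅕) = 6/5 ≈ 1.2000)
q(t, Q) = t (q(t, Q) = (Q + t) - Q = t)
I(O) = -7*O
I(174)/((10*157)) - 126*V = (-7*174)/((10*157)) - 126/(1/32492) = -1218/1570 - 126/1/32492 = -1218*1/1570 - 126*32492 = -609/785 - 4093992 = -3213784329/785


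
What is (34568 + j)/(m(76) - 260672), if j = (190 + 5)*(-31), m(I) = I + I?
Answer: -28523/260520 ≈ -0.10948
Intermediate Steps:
m(I) = 2*I
j = -6045 (j = 195*(-31) = -6045)
(34568 + j)/(m(76) - 260672) = (34568 - 6045)/(2*76 - 260672) = 28523/(152 - 260672) = 28523/(-260520) = 28523*(-1/260520) = -28523/260520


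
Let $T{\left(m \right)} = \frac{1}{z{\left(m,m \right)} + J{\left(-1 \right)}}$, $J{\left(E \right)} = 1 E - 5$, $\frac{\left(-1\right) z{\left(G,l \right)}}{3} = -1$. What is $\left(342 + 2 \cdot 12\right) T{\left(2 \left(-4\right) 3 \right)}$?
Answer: $-122$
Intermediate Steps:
$z{\left(G,l \right)} = 3$ ($z{\left(G,l \right)} = \left(-3\right) \left(-1\right) = 3$)
$J{\left(E \right)} = -5 + E$ ($J{\left(E \right)} = E - 5 = -5 + E$)
$T{\left(m \right)} = - \frac{1}{3}$ ($T{\left(m \right)} = \frac{1}{3 - 6} = \frac{1}{-3} = - \frac{1}{3}$)
$\left(342 + 2 \cdot 12\right) T{\left(2 \left(-4\right) 3 \right)} = \left(342 + 2 \cdot 12\right) \left(- \frac{1}{3}\right) = \left(342 + 24\right) \left(- \frac{1}{3}\right) = 366 \left(- \frac{1}{3}\right) = -122$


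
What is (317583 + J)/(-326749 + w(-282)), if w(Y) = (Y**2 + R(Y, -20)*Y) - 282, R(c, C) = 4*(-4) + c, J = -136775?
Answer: -180808/163471 ≈ -1.1061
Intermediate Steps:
R(c, C) = -16 + c
w(Y) = -282 + Y**2 + Y*(-16 + Y) (w(Y) = (Y**2 + (-16 + Y)*Y) - 282 = (Y**2 + Y*(-16 + Y)) - 282 = -282 + Y**2 + Y*(-16 + Y))
(317583 + J)/(-326749 + w(-282)) = (317583 - 136775)/(-326749 + (-282 + (-282)**2 - 282*(-16 - 282))) = 180808/(-326749 + (-282 + 79524 - 282*(-298))) = 180808/(-326749 + (-282 + 79524 + 84036)) = 180808/(-326749 + 163278) = 180808/(-163471) = 180808*(-1/163471) = -180808/163471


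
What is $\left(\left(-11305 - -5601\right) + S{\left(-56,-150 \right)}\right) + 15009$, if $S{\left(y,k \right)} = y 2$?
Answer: $9193$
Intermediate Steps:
$S{\left(y,k \right)} = 2 y$
$\left(\left(-11305 - -5601\right) + S{\left(-56,-150 \right)}\right) + 15009 = \left(\left(-11305 - -5601\right) + 2 \left(-56\right)\right) + 15009 = \left(\left(-11305 + 5601\right) - 112\right) + 15009 = \left(-5704 - 112\right) + 15009 = -5816 + 15009 = 9193$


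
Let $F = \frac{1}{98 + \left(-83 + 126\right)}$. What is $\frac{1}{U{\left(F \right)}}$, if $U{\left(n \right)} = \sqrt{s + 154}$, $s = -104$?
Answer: $\frac{\sqrt{2}}{10} \approx 0.14142$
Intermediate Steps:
$F = \frac{1}{141}$ ($F = \frac{1}{98 + 43} = \frac{1}{141} \approx 0.0070922$)
$U{\left(n \right)} = 5 \sqrt{2}$ ($U{\left(n \right)} = \sqrt{-104 + 154} = \sqrt{50} = 5 \sqrt{2}$)
$\frac{1}{U{\left(F \right)}} = \frac{1}{5 \sqrt{2}} = \frac{\sqrt{2}}{10}$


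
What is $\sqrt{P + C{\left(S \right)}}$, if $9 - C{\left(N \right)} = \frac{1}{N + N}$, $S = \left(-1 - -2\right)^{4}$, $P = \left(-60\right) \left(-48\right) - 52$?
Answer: $\frac{\sqrt{11346}}{2} \approx 53.259$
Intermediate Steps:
$P = 2828$ ($P = 2880 - 52 = 2828$)
$S = 1$ ($S = \left(-1 + 2\right)^{4} = 1^{4} = 1$)
$C{\left(N \right)} = 9 - \frac{1}{2 N}$ ($C{\left(N \right)} = 9 - \frac{1}{N + N} = 9 - \frac{1}{2 N}$)
$\sqrt{P + C{\left(S \right)}} = \sqrt{2828 + \left(9 - \frac{1}{2 \cdot 1}\right)} = \sqrt{2828 + \left(9 - \frac{1}{2}\right)} = \sqrt{2828 + \frac{17}{2}} = \sqrt{\frac{5673}{2}} = \frac{\sqrt{11346}}{2}$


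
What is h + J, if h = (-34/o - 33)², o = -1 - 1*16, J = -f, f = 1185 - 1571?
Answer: 1347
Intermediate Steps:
f = -386
J = 386 (J = -1*(-386) = 386)
o = -17 (o = -1 - 16 = -17)
h = 961 (h = (-34/(-17) - 33)² = (-34*(-1/17) - 33)² = (2 - 33)² = (-31)² = 961)
h + J = 961 + 386 = 1347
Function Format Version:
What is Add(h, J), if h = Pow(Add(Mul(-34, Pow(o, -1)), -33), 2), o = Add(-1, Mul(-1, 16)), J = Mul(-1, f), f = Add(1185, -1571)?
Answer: 1347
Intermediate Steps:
f = -386
J = 386 (J = Mul(-1, -386) = 386)
o = -17 (o = Add(-1, -16) = -17)
h = 961 (h = Pow(Add(Mul(-34, Pow(-17, -1)), -33), 2) = Pow(Add(Mul(-34, Rational(-1, 17)), -33), 2) = Pow(Add(2, -33), 2) = Pow(-31, 2) = 961)
Add(h, J) = Add(961, 386) = 1347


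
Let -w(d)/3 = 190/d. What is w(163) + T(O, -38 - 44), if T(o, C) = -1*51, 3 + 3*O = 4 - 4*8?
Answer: -8883/163 ≈ -54.497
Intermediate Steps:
O = -31/3 (O = -1 + (4 - 4*8)/3 = -1 + (4 - 32)/3 = -1 + (⅓)*(-28) = -1 - 28/3 = -31/3 ≈ -10.333)
w(d) = -570/d
T(o, C) = -51
w(163) + T(O, -38 - 44) = -570/163 - 51 = -8883/163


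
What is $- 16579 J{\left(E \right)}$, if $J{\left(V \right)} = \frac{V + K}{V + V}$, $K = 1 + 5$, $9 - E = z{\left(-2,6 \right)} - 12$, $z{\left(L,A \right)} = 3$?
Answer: $- \frac{33158}{3} \approx -11053.0$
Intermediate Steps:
$E = 18$ ($E = 9 - \left(3 - 12\right) = 9 - -9 = 9 + 9 = 18$)
$K = 6$
$J{\left(V \right)} = \frac{6 + V}{2 V}$ ($J{\left(V \right)} = \frac{V + 6}{V + V} = \frac{6 + V}{2 V}$)
$- 16579 J{\left(E \right)} = - 16579 \frac{6 + 18}{2 \cdot 18} = - 16579 \cdot \frac{1}{2} \cdot \frac{1}{18} \cdot 24 = \left(-16579\right) \frac{2}{3} = - \frac{33158}{3}$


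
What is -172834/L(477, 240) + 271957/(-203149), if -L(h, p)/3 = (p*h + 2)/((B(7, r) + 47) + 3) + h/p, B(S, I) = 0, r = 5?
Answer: 13296552738379/558650201997 ≈ 23.801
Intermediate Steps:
L(h, p) = -3/25 - 3*h/p - 3*h*p/50 (L(h, p) = -3*((p*h + 2)/((0 + 47) + 3) + h/p) = -3*((h*p + 2)/(47 + 3) + h/p) = -3*((2 + h*p)/50 + h/p) = -3*((2 + h*p)*(1/50) + h/p) = -3*((1/25 + h*p/50) + h/p) = -3*(1/25 + h/p + h*p/50) = -3/25 - 3*h/p - 3*h*p/50)
-172834/L(477, 240) + 271957/(-203149) = -172834/(-3/25 - 3*477/240 - 3/50*477*240) + 271957/(-203149) = -172834/(-3/25 - 3*477*1/240 - 34344/5) + 271957*(-1/203149) = -172834/(-3/25 - 477/80 - 34344/5) - 271957/203149 = -172834/(-2749953/400) - 271957/203149 = -172834*(-400/2749953) - 271957/203149 = 69133600/2749953 - 271957/203149 = 13296552738379/558650201997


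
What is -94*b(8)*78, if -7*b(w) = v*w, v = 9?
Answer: 527904/7 ≈ 75415.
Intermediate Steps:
b(w) = -9*w/7
-94*b(8)*78 = -(-846)*8/7*78 = -94*(-72/7)*78 = (6768/7)*78 = 527904/7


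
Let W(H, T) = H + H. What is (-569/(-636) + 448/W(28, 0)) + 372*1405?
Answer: 332417417/636 ≈ 5.2267e+5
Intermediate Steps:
W(H, T) = 2*H
(-569/(-636) + 448/W(28, 0)) + 372*1405 = (-569/(-636) + 448/((2*28))) + 372*1405 = (-569*(-1/636) + 448/56) + 522660 = (569/636 + 448*(1/56)) + 522660 = (569/636 + 8) + 522660 = 5657/636 + 522660 = 332417417/636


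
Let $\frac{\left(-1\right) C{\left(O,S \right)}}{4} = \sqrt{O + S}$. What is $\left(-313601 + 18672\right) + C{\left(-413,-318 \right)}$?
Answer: $-294929 - 4 i \sqrt{731} \approx -2.9493 \cdot 10^{5} - 108.15 i$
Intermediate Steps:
$C{\left(O,S \right)} = - 4 \sqrt{O + S}$
$\left(-313601 + 18672\right) + C{\left(-413,-318 \right)} = \left(-313601 + 18672\right) - 4 \sqrt{-413 - 318} = -294929 - 4 \sqrt{-731} = -294929 - 4 i \sqrt{731}$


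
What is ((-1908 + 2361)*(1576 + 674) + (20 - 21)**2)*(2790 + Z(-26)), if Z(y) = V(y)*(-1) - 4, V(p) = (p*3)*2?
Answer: 2998636442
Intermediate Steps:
V(p) = 6*p (V(p) = (3*p)*2 = 6*p)
Z(y) = -4 - 6*y (Z(y) = (6*y)*(-1) - 4 = -6*y - 4 = -4 - 6*y)
((-1908 + 2361)*(1576 + 674) + (20 - 21)**2)*(2790 + Z(-26)) = ((-1908 + 2361)*(1576 + 674) + (20 - 21)**2)*(2790 + (-4 - 6*(-26))) = (453*2250 + (-1)**2)*(2790 + (-4 + 156)) = (1019250 + 1)*(2790 + 152) = 1019251*2942 = 2998636442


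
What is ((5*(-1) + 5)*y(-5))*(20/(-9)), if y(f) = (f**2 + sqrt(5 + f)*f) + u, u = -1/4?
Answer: 0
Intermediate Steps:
u = -1/4 (u = -1*1/4 = -1/4 ≈ -0.25000)
y(f) = -1/4 + f**2 + f*sqrt(5 + f) (y(f) = (f**2 + sqrt(5 + f)*f) - 1/4 = (f**2 + f*sqrt(5 + f)) - 1/4 = -1/4 + f**2 + f*sqrt(5 + f))
((5*(-1) + 5)*y(-5))*(20/(-9)) = ((5*(-1) + 5)*(-1/4 + (-5)**2 - 5*sqrt(5 - 5)))*(20/(-9)) = ((-5 + 5)*(-1/4 + 25 - 5*sqrt(0)))*(20*(-1/9)) = (0*(-1/4 + 25 - 5*0))*(-20/9) = (0*(-1/4 + 25 + 0))*(-20/9) = (0*(99/4))*(-20/9) = 0*(-20/9) = 0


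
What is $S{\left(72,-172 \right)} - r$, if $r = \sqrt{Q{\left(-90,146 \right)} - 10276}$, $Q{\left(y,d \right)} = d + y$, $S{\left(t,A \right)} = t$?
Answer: $72 - 2 i \sqrt{2555} \approx 72.0 - 101.09 i$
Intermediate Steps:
$r = 2 i \sqrt{2555}$ ($r = \sqrt{\left(146 - 90\right) - 10276} = \sqrt{56 - 10276} = \sqrt{-10220} = 2 i \sqrt{2555} \approx 101.09 i$)
$S{\left(72,-172 \right)} - r = 72 - 2 i \sqrt{2555}$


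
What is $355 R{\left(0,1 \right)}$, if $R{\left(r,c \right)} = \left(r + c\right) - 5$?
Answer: $-1420$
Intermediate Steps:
$R{\left(r,c \right)} = -5 + c + r$ ($R{\left(r,c \right)} = \left(c + r\right) - 5 = -5 + c + r$)
$355 R{\left(0,1 \right)} = 355 \left(-5 + 1 + 0\right) = 355 \left(-4\right) = -1420$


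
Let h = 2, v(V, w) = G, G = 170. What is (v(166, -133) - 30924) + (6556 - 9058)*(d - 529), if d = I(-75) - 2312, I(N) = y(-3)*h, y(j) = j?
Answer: 7092440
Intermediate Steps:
v(V, w) = 170
I(N) = -6 (I(N) = -3*2 = -6)
d = -2318 (d = -6 - 2312 = -2318)
(v(166, -133) - 30924) + (6556 - 9058)*(d - 529) = (170 - 30924) + (6556 - 9058)*(-2318 - 529) = -30754 - 2502*(-2847) = -30754 + 7123194 = 7092440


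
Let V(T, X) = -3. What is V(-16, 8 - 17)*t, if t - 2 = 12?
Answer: -42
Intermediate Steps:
t = 14 (t = 2 + 12 = 14)
V(-16, 8 - 17)*t = -3*14 = -42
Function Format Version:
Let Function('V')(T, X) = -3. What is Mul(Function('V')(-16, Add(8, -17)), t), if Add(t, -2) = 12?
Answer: -42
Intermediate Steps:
t = 14 (t = Add(2, 12) = 14)
Mul(Function('V')(-16, Add(8, -17)), t) = Mul(-3, 14) = -42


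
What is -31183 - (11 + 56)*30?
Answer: -33193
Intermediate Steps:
-31183 - (11 + 56)*30 = -31183 - 67*30 = -31183 - 1*2010 = -31183 - 2010 = -33193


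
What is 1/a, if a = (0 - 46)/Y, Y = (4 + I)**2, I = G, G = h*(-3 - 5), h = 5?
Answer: -648/23 ≈ -28.174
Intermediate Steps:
G = -40 (G = 5*(-3 - 5) = 5*(-8) = -40)
I = -40
Y = 1296 (Y = (4 - 40)**2 = (-36)**2 = 1296)
a = -23/648 (a = (0 - 46)/1296 = -46*1/1296 = -23/648 ≈ -0.035494)
1/a = 1/(-23/648) = -648/23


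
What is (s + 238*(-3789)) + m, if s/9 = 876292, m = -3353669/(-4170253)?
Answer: 29128578339707/4170253 ≈ 6.9848e+6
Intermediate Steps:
m = 3353669/4170253 (m = -3353669*(-1/4170253) = 3353669/4170253 ≈ 0.80419)
s = 7886628 (s = 9*876292 = 7886628)
(s + 238*(-3789)) + m = (7886628 + 238*(-3789)) + 3353669/4170253 = (7886628 - 901782) + 3353669/4170253 = 6984846 + 3353669/4170253 = 29128578339707/4170253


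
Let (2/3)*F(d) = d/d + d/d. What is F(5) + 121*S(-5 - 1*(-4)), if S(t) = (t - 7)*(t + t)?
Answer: 1939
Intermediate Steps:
S(t) = 2*t*(-7 + t) (S(t) = (-7 + t)*(2*t) = 2*t*(-7 + t))
F(d) = 3 (F(d) = 3*(d/d + d/d)/2 = 3*(1 + 1)/2 = (3/2)*2 = 3)
F(5) + 121*S(-5 - 1*(-4)) = 3 + 121*(2*(-5 - 1*(-4))*(-7 + (-5 - 1*(-4)))) = 3 + 121*(2*(-5 + 4)*(-7 + (-5 + 4))) = 3 + 121*(2*(-1)*(-7 - 1)) = 3 + 121*(2*(-1)*(-8)) = 3 + 121*16 = 3 + 1936 = 1939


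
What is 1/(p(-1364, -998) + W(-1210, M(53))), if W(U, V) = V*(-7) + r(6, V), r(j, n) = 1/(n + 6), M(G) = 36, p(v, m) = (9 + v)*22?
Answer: -42/1262603 ≈ -3.3265e-5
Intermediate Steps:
p(v, m) = 198 + 22*v
r(j, n) = 1/(6 + n)
W(U, V) = 1/(6 + V) - 7*V (W(U, V) = V*(-7) + 1/(6 + V) = -7*V + 1/(6 + V) = 1/(6 + V) - 7*V)
1/(p(-1364, -998) + W(-1210, M(53))) = 1/((198 + 22*(-1364)) + (1 - 7*36*(6 + 36))/(6 + 36)) = 1/((198 - 30008) + (1 - 7*36*42)/42) = 1/(-29810 + (1 - 10584)/42) = 1/(-29810 + (1/42)*(-10583)) = 1/(-29810 - 10583/42) = 1/(-1262603/42) = -42/1262603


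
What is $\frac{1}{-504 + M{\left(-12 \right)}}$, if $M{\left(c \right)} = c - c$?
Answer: $- \frac{1}{504} \approx -0.0019841$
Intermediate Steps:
$M{\left(c \right)} = 0$
$\frac{1}{-504 + M{\left(-12 \right)}} = \frac{1}{-504 + 0} = \frac{1}{-504} = - \frac{1}{504}$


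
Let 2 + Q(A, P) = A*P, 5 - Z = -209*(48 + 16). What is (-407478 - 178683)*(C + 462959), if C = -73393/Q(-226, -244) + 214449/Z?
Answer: -200236995707741934723/737855102 ≈ -2.7138e+11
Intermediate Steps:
Z = 13381 (Z = 5 - (-209)*(48 + 16) = 5 - (-209)*64 = 5 - 1*(-13376) = 5 + 13376 = 13381)
Q(A, P) = -2 + A*P
C = 10843075025/737855102 (C = -73393/(-2 - 226*(-244)) + 214449/13381 = -73393/(-2 + 55144) + 214449*(1/13381) = -73393/55142 + 214449/13381 = 10843075025/737855102 ≈ 14.695)
(-407478 - 178683)*(C + 462959) = (-407478 - 178683)*(10843075025/737855102 + 462959) = -586161*341607503241843/737855102 = -200236995707741934723/737855102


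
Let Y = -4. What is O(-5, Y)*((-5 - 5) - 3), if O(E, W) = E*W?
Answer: -260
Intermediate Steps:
O(-5, Y)*((-5 - 5) - 3) = (-5*(-4))*((-5 - 5) - 3) = 20*(-10 - 3) = 20*(-13) = -260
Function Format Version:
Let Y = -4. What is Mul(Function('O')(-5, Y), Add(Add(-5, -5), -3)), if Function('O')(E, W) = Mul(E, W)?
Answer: -260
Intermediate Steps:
Mul(Function('O')(-5, Y), Add(Add(-5, -5), -3)) = Mul(Mul(-5, -4), Add(Add(-5, -5), -3)) = Mul(20, Add(-10, -3)) = Mul(20, -13) = -260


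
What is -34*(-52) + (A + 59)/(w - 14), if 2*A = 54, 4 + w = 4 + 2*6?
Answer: 1725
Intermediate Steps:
w = 12 (w = -4 + (4 + 2*6) = -4 + (4 + 12) = -4 + 16 = 12)
A = 27 (A = (½)*54 = 27)
-34*(-52) + (A + 59)/(w - 14) = -34*(-52) + (27 + 59)/(12 - 14) = 1768 + 86/(-2) = 1768 + 86*(-½) = 1768 - 43 = 1725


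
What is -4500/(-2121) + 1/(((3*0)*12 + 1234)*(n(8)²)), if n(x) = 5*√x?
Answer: 370200707/174487600 ≈ 2.1216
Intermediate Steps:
-4500/(-2121) + 1/(((3*0)*12 + 1234)*(n(8)²)) = -4500/(-2121) + 1/(((3*0)*12 + 1234)*((5*√8)²)) = -4500*(-1/2121) + 1/((0*12 + 1234)*((5*(2*√2))²)) = 1500/707 + 1/((0 + 1234)*((10*√2)²)) = 1500/707 + 1/(1234*200) = 1500/707 + (1/1234)*(1/200) = 1500/707 + 1/246800 = 370200707/174487600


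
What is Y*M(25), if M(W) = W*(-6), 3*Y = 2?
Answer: -100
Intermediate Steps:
Y = 2/3 (Y = (1/3)*2 = 2/3 ≈ 0.66667)
M(W) = -6*W
Y*M(25) = 2*(-6*25)/3 = (2/3)*(-150) = -100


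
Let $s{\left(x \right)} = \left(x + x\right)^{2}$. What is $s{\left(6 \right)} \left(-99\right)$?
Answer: $-14256$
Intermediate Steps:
$s{\left(x \right)} = 4 x^{2}$ ($s{\left(x \right)} = \left(2 x\right)^{2} = 4 x^{2}$)
$s{\left(6 \right)} \left(-99\right) = 4 \cdot 6^{2} \left(-99\right) = 4 \cdot 36 \left(-99\right) = 144 \left(-99\right) = -14256$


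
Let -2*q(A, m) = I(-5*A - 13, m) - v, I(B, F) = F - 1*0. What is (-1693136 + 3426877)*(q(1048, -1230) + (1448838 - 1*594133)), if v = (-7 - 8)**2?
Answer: 2966196795965/2 ≈ 1.4831e+12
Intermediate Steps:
I(B, F) = F (I(B, F) = F + 0 = F)
v = 225 (v = (-15)**2 = 225)
q(A, m) = 225/2 - m/2 (q(A, m) = -(m - 1*225)/2 = -(m - 225)/2 = -(-225 + m)/2 = 225/2 - m/2)
(-1693136 + 3426877)*(q(1048, -1230) + (1448838 - 1*594133)) = (-1693136 + 3426877)*((225/2 - 1/2*(-1230)) + (1448838 - 1*594133)) = 1733741*((225/2 + 615) + (1448838 - 594133)) = 1733741*(1455/2 + 854705) = 1733741*(1710865/2) = 2966196795965/2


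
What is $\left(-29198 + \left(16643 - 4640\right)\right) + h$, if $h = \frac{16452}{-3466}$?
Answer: $- \frac{29807161}{1733} \approx -17200.0$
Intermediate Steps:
$h = - \frac{8226}{1733}$ ($h = 16452 \left(- \frac{1}{3466}\right) = - \frac{8226}{1733} \approx -4.7467$)
$\left(-29198 + \left(16643 - 4640\right)\right) + h = \left(-29198 + \left(16643 - 4640\right)\right) - \frac{8226}{1733} = \left(-29198 + 12003\right) - \frac{8226}{1733} = -17195 - \frac{8226}{1733} = - \frac{29807161}{1733}$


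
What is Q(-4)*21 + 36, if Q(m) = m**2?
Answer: 372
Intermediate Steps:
Q(-4)*21 + 36 = (-4)**2*21 + 36 = 16*21 + 36 = 336 + 36 = 372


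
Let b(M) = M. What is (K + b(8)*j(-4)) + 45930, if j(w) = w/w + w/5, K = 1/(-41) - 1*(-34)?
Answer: 9422943/205 ≈ 45966.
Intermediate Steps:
K = 1393/41 (K = -1/41 + 34 = 1393/41 ≈ 33.976)
j(w) = 1 + w/5 (j(w) = 1 + w*(1/5) = 1 + w/5)
(K + b(8)*j(-4)) + 45930 = (1393/41 + 8*(1 + (1/5)*(-4))) + 45930 = (1393/41 + 8*(1 - 4/5)) + 45930 = (1393/41 + 8*(1/5)) + 45930 = (1393/41 + 8/5) + 45930 = 7293/205 + 45930 = 9422943/205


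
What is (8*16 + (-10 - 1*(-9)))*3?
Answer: 381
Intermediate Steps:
(8*16 + (-10 - 1*(-9)))*3 = (128 + (-10 + 9))*3 = (128 - 1)*3 = 127*3 = 381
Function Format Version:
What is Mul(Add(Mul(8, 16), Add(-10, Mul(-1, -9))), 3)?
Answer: 381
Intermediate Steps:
Mul(Add(Mul(8, 16), Add(-10, Mul(-1, -9))), 3) = Mul(Add(128, Add(-10, 9)), 3) = Mul(Add(128, -1), 3) = Mul(127, 3) = 381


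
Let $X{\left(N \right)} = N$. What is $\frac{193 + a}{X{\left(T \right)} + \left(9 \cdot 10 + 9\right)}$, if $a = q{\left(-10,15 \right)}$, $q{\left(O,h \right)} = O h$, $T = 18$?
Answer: $\frac{43}{117} \approx 0.36752$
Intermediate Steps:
$a = -150$ ($a = \left(-10\right) 15 = -150$)
$\frac{193 + a}{X{\left(T \right)} + \left(9 \cdot 10 + 9\right)} = \frac{193 - 150}{18 + \left(9 \cdot 10 + 9\right)} = \frac{43}{18 + \left(90 + 9\right)} = \frac{43}{18 + 99} = \frac{43}{117}$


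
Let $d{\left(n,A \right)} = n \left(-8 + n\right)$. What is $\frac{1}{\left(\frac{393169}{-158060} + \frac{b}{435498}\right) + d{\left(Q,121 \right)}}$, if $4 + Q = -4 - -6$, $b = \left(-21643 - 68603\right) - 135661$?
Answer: $\frac{4916772420}{83554650287} \approx 0.058845$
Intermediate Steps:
$b = -225907$ ($b = -90246 - 135661 = -225907$)
$Q = -2$ ($Q = -4 - -2 = -4 + \left(-4 + 6\right) = -4 + 2 = -2$)
$\frac{1}{\left(\frac{393169}{-158060} + \frac{b}{435498}\right) + d{\left(Q,121 \right)}} = \frac{1}{\left(\frac{393169}{-158060} - \frac{225907}{435498}\right) - 2 \left(-8 - 2\right)} = \frac{1}{\left(393169 \left(- \frac{1}{158060}\right) - \frac{225907}{435498}\right) - -20} = \frac{1}{\left(- \frac{56167}{22580} - \frac{225907}{435498}\right) + 20} = \frac{1}{- \frac{14780798113}{4916772420} + 20} = \frac{1}{\frac{83554650287}{4916772420}} = \frac{4916772420}{83554650287}$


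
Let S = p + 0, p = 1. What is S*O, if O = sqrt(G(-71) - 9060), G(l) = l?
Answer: I*sqrt(9131) ≈ 95.556*I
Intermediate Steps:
O = I*sqrt(9131) (O = sqrt(-71 - 9060) = sqrt(-9131) = I*sqrt(9131) ≈ 95.556*I)
S = 1 (S = 1 + 0 = 1)
S*O = 1*(I*sqrt(9131)) = I*sqrt(9131)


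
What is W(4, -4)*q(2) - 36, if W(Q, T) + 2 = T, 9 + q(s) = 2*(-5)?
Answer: 78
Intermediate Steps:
q(s) = -19 (q(s) = -9 + 2*(-5) = -9 - 10 = -19)
W(Q, T) = -2 + T
W(4, -4)*q(2) - 36 = (-2 - 4)*(-19) - 36 = -6*(-19) - 36 = 114 - 36 = 78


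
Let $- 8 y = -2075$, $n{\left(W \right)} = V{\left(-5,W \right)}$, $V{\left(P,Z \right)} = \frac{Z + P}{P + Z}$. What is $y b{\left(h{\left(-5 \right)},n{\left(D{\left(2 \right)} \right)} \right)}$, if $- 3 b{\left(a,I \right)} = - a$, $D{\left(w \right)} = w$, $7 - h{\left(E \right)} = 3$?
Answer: $\frac{2075}{6} \approx 345.83$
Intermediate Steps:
$h{\left(E \right)} = 4$ ($h{\left(E \right)} = 7 - 3 = 4$)
$V{\left(P,Z \right)} = 1$ ($V{\left(P,Z \right)} = \frac{P + Z}{P + Z} = 1$)
$n{\left(W \right)} = 1$
$y = \frac{2075}{8}$ ($y = \left(- \frac{1}{8}\right) \left(-2075\right) = \frac{2075}{8} \approx 259.38$)
$b{\left(a,I \right)} = \frac{a}{3}$ ($b{\left(a,I \right)} = - \frac{\left(-1\right) a}{3} = \frac{a}{3}$)
$y b{\left(h{\left(-5 \right)},n{\left(D{\left(2 \right)} \right)} \right)} = \frac{2075 \cdot \frac{1}{3} \cdot 4}{8} = \frac{2075}{8} \cdot \frac{4}{3} = \frac{2075}{6}$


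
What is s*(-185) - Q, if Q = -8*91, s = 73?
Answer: -12777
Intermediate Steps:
Q = -728
s*(-185) - Q = 73*(-185) - 1*(-728) = -13505 + 728 = -12777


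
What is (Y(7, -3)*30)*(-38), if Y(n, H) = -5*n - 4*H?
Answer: 26220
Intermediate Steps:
(Y(7, -3)*30)*(-38) = ((-5*7 - 4*(-3))*30)*(-38) = ((-35 + 12)*30)*(-38) = -23*30*(-38) = -690*(-38) = 26220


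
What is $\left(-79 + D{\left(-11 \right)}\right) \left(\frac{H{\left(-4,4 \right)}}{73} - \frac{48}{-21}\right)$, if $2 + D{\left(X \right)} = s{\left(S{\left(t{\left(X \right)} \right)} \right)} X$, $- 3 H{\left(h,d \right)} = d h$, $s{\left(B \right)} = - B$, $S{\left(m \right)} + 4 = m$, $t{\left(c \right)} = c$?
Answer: $- \frac{296512}{511} \approx -580.26$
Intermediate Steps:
$S{\left(m \right)} = -4 + m$
$H{\left(h,d \right)} = - \frac{d h}{3}$
$D{\left(X \right)} = -2 + X \left(4 - X\right)$ ($D{\left(X \right)} = -2 + - (-4 + X) X = -2 + \left(4 - X\right) X = -2 + X \left(4 - X\right)$)
$\left(-79 + D{\left(-11 \right)}\right) \left(\frac{H{\left(-4,4 \right)}}{73} - \frac{48}{-21}\right) = \left(-79 - \left(2 - 11 \left(-4 - 11\right)\right)\right) \left(\frac{\left(- \frac{1}{3}\right) 4 \left(-4\right)}{73} - \frac{48}{-21}\right) = \left(-79 - \left(2 - -165\right)\right) \left(\frac{16}{3} \cdot \frac{1}{73} - - \frac{16}{7}\right) = \left(-79 - 167\right) \left(\frac{16}{219} + \frac{16}{7}\right) = \left(-79 - 167\right) \frac{3616}{1533} = \left(-246\right) \frac{3616}{1533} = - \frac{296512}{511}$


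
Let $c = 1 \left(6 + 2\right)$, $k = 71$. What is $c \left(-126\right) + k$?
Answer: $-937$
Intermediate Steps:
$c = 8$ ($c = 1 \cdot 8 = 8$)
$c \left(-126\right) + k = 8 \left(-126\right) + 71 = -1008 + 71 = -937$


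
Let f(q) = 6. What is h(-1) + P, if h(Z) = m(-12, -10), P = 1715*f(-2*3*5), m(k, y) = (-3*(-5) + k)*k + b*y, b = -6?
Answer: 10314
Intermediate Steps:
m(k, y) = -6*y + k*(15 + k) (m(k, y) = (-3*(-5) + k)*k - 6*y = (15 + k)*k - 6*y = k*(15 + k) - 6*y = -6*y + k*(15 + k))
P = 10290 (P = 1715*6 = 10290)
h(Z) = 24 (h(Z) = (-12)**2 - 6*(-10) + 15*(-12) = 144 + 60 - 180 = 24)
h(-1) + P = 24 + 10290 = 10314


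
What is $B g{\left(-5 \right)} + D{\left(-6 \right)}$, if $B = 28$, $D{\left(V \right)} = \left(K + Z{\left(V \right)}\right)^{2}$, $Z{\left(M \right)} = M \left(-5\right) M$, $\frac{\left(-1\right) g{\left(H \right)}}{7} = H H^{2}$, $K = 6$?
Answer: $54776$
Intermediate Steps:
$g{\left(H \right)} = - 7 H^{3}$ ($g{\left(H \right)} = - 7 H H^{2} = - 7 H^{3}$)
$Z{\left(M \right)} = - 5 M^{2}$ ($Z{\left(M \right)} = - 5 M M = - 5 M^{2}$)
$D{\left(V \right)} = \left(6 - 5 V^{2}\right)^{2}$
$B g{\left(-5 \right)} + D{\left(-6 \right)} = 28 \left(- 7 \left(-5\right)^{3}\right) + \left(-6 + 5 \left(-6\right)^{2}\right)^{2} = 28 \left(\left(-7\right) \left(-125\right)\right) + \left(-6 + 5 \cdot 36\right)^{2} = 28 \cdot 875 + \left(-6 + 180\right)^{2} = 24500 + 174^{2} = 24500 + 30276 = 54776$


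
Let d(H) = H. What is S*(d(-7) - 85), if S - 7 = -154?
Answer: 13524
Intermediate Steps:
S = -147 (S = 7 - 154 = -147)
S*(d(-7) - 85) = -147*(-7 - 85) = -147*(-92) = 13524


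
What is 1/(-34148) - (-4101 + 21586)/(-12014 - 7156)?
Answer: 59705861/65461716 ≈ 0.91207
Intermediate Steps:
1/(-34148) - (-4101 + 21586)/(-12014 - 7156) = -1/34148 - 17485/(-19170) = -1/34148 - 17485*(-1)/19170 = -1/34148 - 1*(-3497/3834) = -1/34148 + 3497/3834 = 59705861/65461716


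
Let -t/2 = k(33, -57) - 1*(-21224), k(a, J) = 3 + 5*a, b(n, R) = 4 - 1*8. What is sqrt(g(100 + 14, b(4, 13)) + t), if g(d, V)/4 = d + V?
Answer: 2*I*sqrt(10586) ≈ 205.78*I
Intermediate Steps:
b(n, R) = -4 (b(n, R) = 4 - 8 = -4)
t = -42784 (t = -2*((3 + 5*33) - 1*(-21224)) = -2*((3 + 165) + 21224) = -2*(168 + 21224) = -2*21392 = -42784)
g(d, V) = 4*V + 4*d (g(d, V) = 4*(d + V) = 4*(V + d) = 4*V + 4*d)
sqrt(g(100 + 14, b(4, 13)) + t) = sqrt((4*(-4) + 4*(100 + 14)) - 42784) = sqrt((-16 + 4*114) - 42784) = sqrt((-16 + 456) - 42784) = sqrt(440 - 42784) = sqrt(-42344) = 2*I*sqrt(10586)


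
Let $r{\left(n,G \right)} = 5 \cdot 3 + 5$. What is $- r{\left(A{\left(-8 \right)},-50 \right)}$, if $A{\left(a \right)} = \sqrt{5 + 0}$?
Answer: $-20$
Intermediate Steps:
$A{\left(a \right)} = \sqrt{5}$
$r{\left(n,G \right)} = 20$ ($r{\left(n,G \right)} = 15 + 5 = 20$)
$- r{\left(A{\left(-8 \right)},-50 \right)} = \left(-1\right) 20 = -20$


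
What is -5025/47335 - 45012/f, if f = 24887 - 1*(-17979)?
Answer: -234604467/202906211 ≈ -1.1562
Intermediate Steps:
f = 42866 (f = 24887 + 17979 = 42866)
-5025/47335 - 45012/f = -5025/47335 - 45012/42866 = -5025*1/47335 - 45012*1/42866 = -1005/9467 - 22506/21433 = -234604467/202906211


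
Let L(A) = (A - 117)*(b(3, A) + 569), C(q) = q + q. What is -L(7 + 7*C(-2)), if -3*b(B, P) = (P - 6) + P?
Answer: 80730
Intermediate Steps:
C(q) = 2*q
b(B, P) = 2 - 2*P/3 (b(B, P) = -((P - 6) + P)/3 = -((-6 + P) + P)/3 = -(-6 + 2*P)/3 = 2 - 2*P/3)
L(A) = (-117 + A)*(571 - 2*A/3) (L(A) = (A - 117)*((2 - 2*A/3) + 569) = (-117 + A)*(571 - 2*A/3))
-L(7 + 7*C(-2)) = -(-66807 + 649*(7 + 7*(2*(-2))) - 2*(7 + 7*(2*(-2)))**2/3) = -(-66807 + 649*(7 + 7*(-4)) - 2*(7 + 7*(-4))**2/3) = -(-66807 + 649*(7 - 28) - 2*(7 - 28)**2/3) = -(-66807 + 649*(-21) - 2/3*(-21)**2) = -(-66807 - 13629 - 2/3*441) = -(-66807 - 13629 - 294) = -1*(-80730) = 80730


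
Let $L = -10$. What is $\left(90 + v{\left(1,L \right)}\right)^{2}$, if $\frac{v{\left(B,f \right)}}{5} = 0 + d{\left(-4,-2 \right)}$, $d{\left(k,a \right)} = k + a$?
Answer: $3600$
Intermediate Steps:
$d{\left(k,a \right)} = a + k$
$v{\left(B,f \right)} = -30$ ($v{\left(B,f \right)} = 5 \left(0 - 6\right) = 5 \left(-6\right) = -30$)
$\left(90 + v{\left(1,L \right)}\right)^{2} = \left(90 - 30\right)^{2} = 60^{2} = 3600$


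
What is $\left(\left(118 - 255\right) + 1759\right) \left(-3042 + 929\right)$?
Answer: $-3427286$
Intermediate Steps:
$\left(\left(118 - 255\right) + 1759\right) \left(-3042 + 929\right) = \left(\left(118 - 255\right) + 1759\right) \left(-2113\right) = \left(-137 + 1759\right) \left(-2113\right) = 1622 \left(-2113\right) = -3427286$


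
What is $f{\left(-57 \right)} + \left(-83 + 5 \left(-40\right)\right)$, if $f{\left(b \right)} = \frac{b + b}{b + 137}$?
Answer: $- \frac{11377}{40} \approx -284.42$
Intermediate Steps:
$f{\left(b \right)} = \frac{2 b}{137 + b}$
$f{\left(-57 \right)} + \left(-83 + 5 \left(-40\right)\right) = 2 \left(-57\right) \frac{1}{137 - 57} + \left(-83 + 5 \left(-40\right)\right) = 2 \left(-57\right) \frac{1}{80} - 283 = - \frac{57}{40} - 283 = - \frac{11377}{40}$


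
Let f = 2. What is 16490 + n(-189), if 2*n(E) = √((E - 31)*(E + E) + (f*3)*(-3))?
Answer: 16490 + 3*√9238/2 ≈ 16634.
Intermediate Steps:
n(E) = √(-18 + 2*E*(-31 + E))/2 (n(E) = √((E - 31)*(E + E) + (2*3)*(-3))/2 = √((-31 + E)*(2*E) + 6*(-3))/2 = √(2*E*(-31 + E) - 18)/2 = √(-18 + 2*E*(-31 + E))/2)
16490 + n(-189) = 16490 + √(-18 - 62*(-189) + 2*(-189)²)/2 = 16490 + √(-18 + 11718 + 2*35721)/2 = 16490 + √(-18 + 11718 + 71442)/2 = 16490 + √83142/2 = 16490 + (3*√9238)/2 = 16490 + 3*√9238/2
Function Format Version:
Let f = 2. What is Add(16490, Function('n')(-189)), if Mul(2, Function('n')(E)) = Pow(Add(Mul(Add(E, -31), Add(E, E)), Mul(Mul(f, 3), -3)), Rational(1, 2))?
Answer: Add(16490, Mul(Rational(3, 2), Pow(9238, Rational(1, 2)))) ≈ 16634.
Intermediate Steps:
Function('n')(E) = Mul(Rational(1, 2), Pow(Add(-18, Mul(2, E, Add(-31, E))), Rational(1, 2))) (Function('n')(E) = Mul(Rational(1, 2), Pow(Add(Mul(Add(E, -31), Add(E, E)), Mul(Mul(2, 3), -3)), Rational(1, 2))) = Mul(Rational(1, 2), Pow(Add(Mul(Add(-31, E), Mul(2, E)), Mul(6, -3)), Rational(1, 2))) = Mul(Rational(1, 2), Pow(Add(Mul(2, E, Add(-31, E)), -18), Rational(1, 2))) = Mul(Rational(1, 2), Pow(Add(-18, Mul(2, E, Add(-31, E))), Rational(1, 2))))
Add(16490, Function('n')(-189)) = Add(16490, Mul(Rational(1, 2), Pow(Add(-18, Mul(-62, -189), Mul(2, Pow(-189, 2))), Rational(1, 2)))) = Add(16490, Mul(Rational(1, 2), Pow(Add(-18, 11718, Mul(2, 35721)), Rational(1, 2)))) = Add(16490, Mul(Rational(1, 2), Pow(Add(-18, 11718, 71442), Rational(1, 2)))) = Add(16490, Mul(Rational(1, 2), Pow(83142, Rational(1, 2)))) = Add(16490, Mul(Rational(1, 2), Mul(3, Pow(9238, Rational(1, 2))))) = Add(16490, Mul(Rational(3, 2), Pow(9238, Rational(1, 2))))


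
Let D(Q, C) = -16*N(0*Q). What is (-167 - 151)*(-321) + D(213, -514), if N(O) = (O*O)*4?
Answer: 102078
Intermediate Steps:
N(O) = 4*O² (N(O) = O²*4 = 4*O²)
D(Q, C) = 0 (D(Q, C) = -64*(0*Q)² = -64*0² = -64*0 = -16*0 = 0)
(-167 - 151)*(-321) + D(213, -514) = (-167 - 151)*(-321) + 0 = -318*(-321) + 0 = 102078 + 0 = 102078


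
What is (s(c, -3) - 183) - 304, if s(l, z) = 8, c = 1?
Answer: -479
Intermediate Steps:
(s(c, -3) - 183) - 304 = (8 - 183) - 304 = -175 - 304 = -479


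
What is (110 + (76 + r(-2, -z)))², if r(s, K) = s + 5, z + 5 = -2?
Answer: 35721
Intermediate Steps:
z = -7 (z = -5 - 2 = -7)
r(s, K) = 5 + s
(110 + (76 + r(-2, -z)))² = (110 + (76 + (5 - 2)))² = (110 + (76 + 3))² = (110 + 79)² = 189² = 35721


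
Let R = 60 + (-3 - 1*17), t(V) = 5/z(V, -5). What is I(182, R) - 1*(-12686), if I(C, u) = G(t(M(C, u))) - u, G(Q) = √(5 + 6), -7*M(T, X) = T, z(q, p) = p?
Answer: 12646 + √11 ≈ 12649.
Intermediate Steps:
M(T, X) = -T/7
t(V) = -1 (t(V) = 5/(-5) = 5*(-⅕) = -1)
G(Q) = √11
R = 40 (R = 60 + (-3 - 17) = 60 - 20 = 40)
I(C, u) = √11 - u
I(182, R) - 1*(-12686) = (√11 - 1*40) - 1*(-12686) = (√11 - 40) + 12686 = (-40 + √11) + 12686 = 12646 + √11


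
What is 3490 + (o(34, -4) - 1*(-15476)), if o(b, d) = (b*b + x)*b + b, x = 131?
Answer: 62758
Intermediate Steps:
o(b, d) = b + b*(131 + b²) (o(b, d) = (b*b + 131)*b + b = (b² + 131)*b + b = (131 + b²)*b + b = b*(131 + b²) + b = b + b*(131 + b²))
3490 + (o(34, -4) - 1*(-15476)) = 3490 + (34*(132 + 34²) - 1*(-15476)) = 3490 + (34*(132 + 1156) + 15476) = 3490 + (34*1288 + 15476) = 3490 + (43792 + 15476) = 3490 + 59268 = 62758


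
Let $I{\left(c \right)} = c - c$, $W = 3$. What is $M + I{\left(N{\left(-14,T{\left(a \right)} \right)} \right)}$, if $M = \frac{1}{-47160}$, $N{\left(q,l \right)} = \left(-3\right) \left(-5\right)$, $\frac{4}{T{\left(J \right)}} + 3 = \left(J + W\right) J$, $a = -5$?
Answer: $- \frac{1}{47160} \approx -2.1204 \cdot 10^{-5}$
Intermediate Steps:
$T{\left(J \right)} = \frac{4}{-3 + J \left(3 + J\right)}$ ($T{\left(J \right)} = \frac{4}{-3 + \left(J + 3\right) J} = \frac{4}{-3 + \left(3 + J\right) J} = \frac{4}{-3 + J \left(3 + J\right)}$)
$N{\left(q,l \right)} = 15$
$M = - \frac{1}{47160} \approx -2.1204 \cdot 10^{-5}$
$I{\left(c \right)} = 0$
$M + I{\left(N{\left(-14,T{\left(a \right)} \right)} \right)} = - \frac{1}{47160} + 0 = - \frac{1}{47160}$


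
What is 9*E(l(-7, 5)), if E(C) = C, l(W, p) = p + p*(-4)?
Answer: -135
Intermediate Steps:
l(W, p) = -3*p (l(W, p) = p - 4*p = -3*p)
9*E(l(-7, 5)) = 9*(-3*5) = 9*(-15) = -135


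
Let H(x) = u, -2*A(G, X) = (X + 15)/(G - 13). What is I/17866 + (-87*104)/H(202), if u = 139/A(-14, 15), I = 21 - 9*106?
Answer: -269808341/7450122 ≈ -36.215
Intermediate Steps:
I = -933 (I = 21 - 954 = -933)
A(G, X) = -(15 + X)/(2*(-13 + G)) (A(G, X) = -(X + 15)/(2*(G - 13)) = -(15 + X)/(2*(-13 + G)))
u = 1251/5 (u = 139/(((-15 - 1*15)/(2*(-13 - 14)))) = 139/(((1/2)*(-15 - 15)/(-27))) = 139/(((1/2)*(-1/27)*(-30))) = 139/(5/9) = 139*(9/5) = 1251/5 ≈ 250.20)
H(x) = 1251/5
I/17866 + (-87*104)/H(202) = -933/17866 + (-87*104)/(1251/5) = -933*1/17866 - 9048*5/1251 = -933/17866 - 15080/417 = -269808341/7450122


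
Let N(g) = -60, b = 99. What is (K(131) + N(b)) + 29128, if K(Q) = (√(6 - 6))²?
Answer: 29068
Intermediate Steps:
K(Q) = 0 (K(Q) = (√0)² = 0² = 0)
(K(131) + N(b)) + 29128 = (0 - 60) + 29128 = -60 + 29128 = 29068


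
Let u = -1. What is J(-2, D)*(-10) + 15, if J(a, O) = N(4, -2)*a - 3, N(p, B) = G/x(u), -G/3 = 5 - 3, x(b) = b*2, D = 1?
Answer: 105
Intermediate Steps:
x(b) = 2*b
G = -6 (G = -3*(5 - 3) = -3*2 = -6)
N(p, B) = 3 (N(p, B) = -6/(2*(-1)) = -6/(-2) = -6*(-½) = 3)
J(a, O) = -3 + 3*a (J(a, O) = 3*a - 3 = -3 + 3*a)
J(-2, D)*(-10) + 15 = (-3 + 3*(-2))*(-10) + 15 = (-3 - 6)*(-10) + 15 = -9*(-10) + 15 = 90 + 15 = 105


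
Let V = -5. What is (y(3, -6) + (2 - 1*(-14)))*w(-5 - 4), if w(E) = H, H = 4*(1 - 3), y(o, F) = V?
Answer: -88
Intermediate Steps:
y(o, F) = -5
H = -8 (H = 4*(-2) = -8)
w(E) = -8
(y(3, -6) + (2 - 1*(-14)))*w(-5 - 4) = (-5 + (2 - 1*(-14)))*(-8) = (-5 + (2 + 14))*(-8) = (-5 + 16)*(-8) = 11*(-8) = -88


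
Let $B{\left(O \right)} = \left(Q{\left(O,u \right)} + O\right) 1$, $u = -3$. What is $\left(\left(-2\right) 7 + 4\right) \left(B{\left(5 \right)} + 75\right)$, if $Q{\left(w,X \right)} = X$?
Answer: $-770$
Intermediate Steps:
$B{\left(O \right)} = -3 + O$ ($B{\left(O \right)} = \left(-3 + O\right) 1 = -3 + O$)
$\left(\left(-2\right) 7 + 4\right) \left(B{\left(5 \right)} + 75\right) = \left(\left(-2\right) 7 + 4\right) \left(\left(-3 + 5\right) + 75\right) = \left(-14 + 4\right) \left(2 + 75\right) = \left(-10\right) 77 = -770$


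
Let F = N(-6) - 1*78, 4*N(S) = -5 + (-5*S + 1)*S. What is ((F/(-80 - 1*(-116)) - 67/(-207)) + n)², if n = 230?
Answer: 62710677241/1218816 ≈ 51452.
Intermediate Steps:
N(S) = -5/4 + S*(1 - 5*S)/4 (N(S) = (-5 + (-5*S + 1)*S)/4 = (-5 + (1 - 5*S)*S)/4 = (-5 + S*(1 - 5*S))/4 = -5/4 + S*(1 - 5*S)/4)
F = -503/4 (F = (-5/4 - 5/4*(-6)² + (¼)*(-6)) - 1*78 = (-5/4 - 5/4*36 - 3/2) - 78 = (-5/4 - 45 - 3/2) - 78 = -191/4 - 78 = -503/4 ≈ -125.75)
((F/(-80 - 1*(-116)) - 67/(-207)) + n)² = ((-503/(4*(-80 - 1*(-116))) - 67/(-207)) + 230)² = ((-503/(4*(-80 + 116)) - 67*(-1/207)) + 230)² = ((-503/4/36 + 67/207) + 230)² = ((-503/4*1/36 + 67/207) + 230)² = ((-503/144 + 67/207) + 230)² = (-3499/1104 + 230)² = (250421/1104)² = 62710677241/1218816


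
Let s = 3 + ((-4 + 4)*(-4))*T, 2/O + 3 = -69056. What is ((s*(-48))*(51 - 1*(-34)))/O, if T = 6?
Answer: 422641080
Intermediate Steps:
O = -2/69059 (O = 2/(-3 - 69056) = 2/(-69059) = 2*(-1/69059) = -2/69059 ≈ -2.8961e-5)
s = 3 (s = 3 + ((-4 + 4)*(-4))*6 = 3 + (0*(-4))*6 = 3 + 0*6 = 3 + 0 = 3)
((s*(-48))*(51 - 1*(-34)))/O = ((3*(-48))*(51 - 1*(-34)))/(-2/69059) = -144*(51 + 34)*(-69059/2) = -144*85*(-69059/2) = -12240*(-69059/2) = 422641080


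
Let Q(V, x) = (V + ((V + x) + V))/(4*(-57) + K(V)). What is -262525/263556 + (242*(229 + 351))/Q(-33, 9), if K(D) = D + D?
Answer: 120842623331/263556 ≈ 4.5851e+5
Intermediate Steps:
K(D) = 2*D
Q(V, x) = (x + 3*V)/(-228 + 2*V) (Q(V, x) = (V + ((V + x) + V))/(4*(-57) + 2*V) = (V + (x + 2*V))/(-228 + 2*V) = (x + 3*V)/(-228 + 2*V))
-262525/263556 + (242*(229 + 351))/Q(-33, 9) = -262525/263556 + (242*(229 + 351))/(((9 + 3*(-33))/(2*(-114 - 33)))) = -262525*1/263556 + (242*580)/(((½)*(9 - 99)/(-147))) = -262525/263556 + 140360/(((½)*(-1/147)*(-90))) = -262525/263556 + 140360/(15/49) = -262525/263556 + 140360*(49/15) = -262525/263556 + 1375528/3 = 120842623331/263556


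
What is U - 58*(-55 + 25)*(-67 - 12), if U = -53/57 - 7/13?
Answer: -101858948/741 ≈ -1.3746e+5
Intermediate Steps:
U = -1088/741 (U = -53*1/57 - 7*1/13 = -53/57 - 7/13 = -1088/741 ≈ -1.4683)
U - 58*(-55 + 25)*(-67 - 12) = -1088/741 - 58*(-55 + 25)*(-67 - 12) = -1088/741 - (-1740)*(-79) = -1088/741 - 58*2370 = -1088/741 - 137460 = -101858948/741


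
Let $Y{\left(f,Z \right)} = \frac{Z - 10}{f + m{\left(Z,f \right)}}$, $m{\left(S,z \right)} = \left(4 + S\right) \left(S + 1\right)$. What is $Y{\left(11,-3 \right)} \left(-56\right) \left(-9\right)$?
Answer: $-728$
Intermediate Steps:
$m{\left(S,z \right)} = \left(1 + S\right) \left(4 + S\right)$ ($m{\left(S,z \right)} = \left(4 + S\right) \left(1 + S\right) = \left(1 + S\right) \left(4 + S\right)$)
$Y{\left(f,Z \right)} = \frac{-10 + Z}{4 + f + Z^{2} + 5 Z}$ ($Y{\left(f,Z \right)} = \frac{Z - 10}{f + \left(4 + Z^{2} + 5 Z\right)} = \frac{-10 + Z}{4 + f + Z^{2} + 5 Z}$)
$Y{\left(11,-3 \right)} \left(-56\right) \left(-9\right) = \frac{-10 - 3}{4 + 11 + \left(-3\right)^{2} + 5 \left(-3\right)} \left(-56\right) \left(-9\right) = \frac{1}{4 + 11 + 9 - 15} \left(-13\right) \left(-56\right) \left(-9\right) = \frac{1}{9} \left(-13\right) \left(-56\right) \left(-9\right) = \left(- \frac{13}{9}\right) \left(-56\right) \left(-9\right) = \frac{728}{9} \left(-9\right) = -728$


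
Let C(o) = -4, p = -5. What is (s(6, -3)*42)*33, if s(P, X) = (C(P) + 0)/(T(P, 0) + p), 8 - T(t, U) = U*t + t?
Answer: 1848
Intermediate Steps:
T(t, U) = 8 - t - U*t (T(t, U) = 8 - (U*t + t) = 8 - (t + U*t) = 8 + (-t - U*t) = 8 - t - U*t)
s(P, X) = -4/(3 - P) (s(P, X) = (-4 + 0)/((8 - P - 1*0*P) - 5) = -4/((8 - P + 0) - 5) = -4/((8 - P) - 5) = -4/(3 - P))
(s(6, -3)*42)*33 = ((4/(-3 + 6))*42)*33 = ((4/3)*42)*33 = 56*33 = 1848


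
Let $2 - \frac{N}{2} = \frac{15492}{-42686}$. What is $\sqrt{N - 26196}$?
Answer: $\frac{2 i \sqrt{2982686192213}}{21343} \approx 161.84 i$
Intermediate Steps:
$N = \frac{100864}{21343}$ ($N = 4 - 2 \frac{15492}{-42686} = 4 - 2 \cdot 15492 \left(- \frac{1}{42686}\right) = 4 - - \frac{15492}{21343} = 4 + \frac{15492}{21343} = \frac{100864}{21343} \approx 4.7259$)
$\sqrt{N - 26196} = \sqrt{\frac{100864}{21343} - 26196} = \sqrt{- \frac{559000364}{21343}} = \frac{2 i \sqrt{2982686192213}}{21343}$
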